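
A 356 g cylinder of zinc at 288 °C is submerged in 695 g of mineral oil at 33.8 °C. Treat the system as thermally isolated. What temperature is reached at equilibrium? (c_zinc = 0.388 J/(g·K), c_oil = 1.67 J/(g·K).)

T_f ≈ 60.8 °C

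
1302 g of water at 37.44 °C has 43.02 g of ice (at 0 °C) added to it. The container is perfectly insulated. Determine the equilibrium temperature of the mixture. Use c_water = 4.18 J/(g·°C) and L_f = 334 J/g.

T_f ≈ 33.7 °C

Energy balance with sensible and latent terms:
fusion: m_ice L_f = 43.02×334 = 14369; meltwater 0→T: 43.02×4.18×T = 179.82 T; water cools: 1302×4.18×(T − 37.44) = 5442.4(T − 37.44)
5622.2 T = 203762 − 14369 = 189393
T ≈ 33.69 °C — above 0 °C, consistent with complete melting.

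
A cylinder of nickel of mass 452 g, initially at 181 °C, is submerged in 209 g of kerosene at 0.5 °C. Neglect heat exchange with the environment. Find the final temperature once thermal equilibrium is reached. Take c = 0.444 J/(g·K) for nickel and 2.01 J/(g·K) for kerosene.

Setting the total heat transfer to zero:
452×0.444×(T − 181) + 209×2.01×(T − 0.5) = 0
200.69(T − 181) + 420.09(T − 0.5) = 0
(200.69 + 420.09) T = 200.69×181 + 420.09×0.5
T = 36535 / 620.78 = 58.9 °C

T_f ≈ 58.9 °C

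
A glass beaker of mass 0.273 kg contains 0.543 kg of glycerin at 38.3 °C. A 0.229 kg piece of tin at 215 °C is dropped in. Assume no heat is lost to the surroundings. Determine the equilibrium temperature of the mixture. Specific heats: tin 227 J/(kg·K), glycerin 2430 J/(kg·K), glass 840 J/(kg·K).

T_f ≈ 44.0 °C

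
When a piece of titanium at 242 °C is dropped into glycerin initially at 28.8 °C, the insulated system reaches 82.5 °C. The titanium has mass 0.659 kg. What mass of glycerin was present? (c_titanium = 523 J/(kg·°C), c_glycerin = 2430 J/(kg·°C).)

Setting the total heat transfer to zero:
0.659×523×(82.5 − 242) + m×2430×(82.5 − 28.8) = 0
130491 m = 54973
m = 54973/130491 ≈ 0.4213 kg

m ≈ 0.421 kg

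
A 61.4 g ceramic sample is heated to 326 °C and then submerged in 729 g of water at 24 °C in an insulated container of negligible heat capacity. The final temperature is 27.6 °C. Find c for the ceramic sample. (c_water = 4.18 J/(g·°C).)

c ≈ 0.599 J/(g·°C)

m_s c (T_s − T_f) = m_water c_water (T_f − T_0):
61.4·c·(326 − 27.6) = 729·4.18·(27.6 − 24)
18322 c = 10970  ⇒  c ≈ 0.5987 J/(g·°C)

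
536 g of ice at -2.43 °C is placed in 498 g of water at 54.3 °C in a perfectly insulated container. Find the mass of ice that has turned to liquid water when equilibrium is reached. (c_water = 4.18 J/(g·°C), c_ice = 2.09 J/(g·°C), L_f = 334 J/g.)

Heat available from the water dropping to 0 °C: 498·4.18·54.3 = 113033 J.
Warming the ice to 0 °C takes 536·2.09·2.43 = 2722.2 J, leaving 110311 J for melting.
To melt every bit of ice: 536·334 = 179024 J.
That's not enough to melt it all — equilibrium is at 0 °C with ice remaining.
Mass melted = 110311/334 ≈ 330.3 g.

m_melted ≈ 330 g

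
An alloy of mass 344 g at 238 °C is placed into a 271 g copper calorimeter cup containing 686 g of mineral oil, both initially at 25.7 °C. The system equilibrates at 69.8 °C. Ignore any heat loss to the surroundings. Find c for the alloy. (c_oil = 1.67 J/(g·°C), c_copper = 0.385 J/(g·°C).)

c ≈ 0.953 J/(g·°C)

Heat gained plus heat lost sum to zero:
344×c×(69.8 − 238) + 686×1.67×(69.8 − 25.7) + 271×0.385×(69.8 − 25.7) = 0
-57861 c = -55123
c = -55123/-57861 ≈ 0.9527 J/(g·°C)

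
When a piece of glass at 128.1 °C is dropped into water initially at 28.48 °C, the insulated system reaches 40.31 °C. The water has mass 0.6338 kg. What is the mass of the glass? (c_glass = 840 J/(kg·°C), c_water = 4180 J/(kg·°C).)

m ≈ 0.425 kg

Heat lost by the glass = heat gained by the water:
m×840×(128.1 − 40.31) = 0.6338×4180×(40.31 − 28.48)
73744 m = 31341  ⇒  m ≈ 0.425 kg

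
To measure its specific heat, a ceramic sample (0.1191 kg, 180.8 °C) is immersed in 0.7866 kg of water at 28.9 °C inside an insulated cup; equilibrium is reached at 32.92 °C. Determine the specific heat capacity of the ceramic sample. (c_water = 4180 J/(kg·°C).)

c ≈ 750 J/(kg·°C)

Heat lost by the ceramic sample = heat gained by the water:
0.1191×c×(180.8 − 32.92) = 0.7866×4180×(32.92 − 28.9)
17.61 c = 13218  ⇒  c ≈ 750.5 J/(kg·°C)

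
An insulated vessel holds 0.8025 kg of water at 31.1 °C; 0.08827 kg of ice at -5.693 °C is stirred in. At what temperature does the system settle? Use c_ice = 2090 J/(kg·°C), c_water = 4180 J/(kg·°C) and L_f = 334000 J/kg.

T_f ≈ 19.8 °C

Energy balance with sensible and latent terms:
ice -5.693→0 °C: 0.08827·2090·5.693 = 1050.3; latent heat to melt: 0.08827·334000 = 29482; warm the meltwater: 368.97 T; water cools: 0.8025·4180·(T − 31.1) = 3354.4(T − 31.1)
3723.4 T = 104323 − 30532 = 73791
T ≈ 19.82 °C — above 0 °C, consistent with complete melting.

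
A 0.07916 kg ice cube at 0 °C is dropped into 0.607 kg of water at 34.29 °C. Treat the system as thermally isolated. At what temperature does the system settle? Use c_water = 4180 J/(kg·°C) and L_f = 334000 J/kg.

T_f ≈ 21.1 °C

Energy conservation, ΣQ = 0:
melt ice: 0.07916·334000 = 26439; meltwater 0→T: 0.07916·4180·T = 330.89 T; water cools: 0.607·4180·(T − 34.29) = 2537.3(T − 34.29)
2868.1 T = 87003 − 26439 = 60563
T ≈ 21.12 °C. Since T > 0 °C, the all-ice-melts assumption holds.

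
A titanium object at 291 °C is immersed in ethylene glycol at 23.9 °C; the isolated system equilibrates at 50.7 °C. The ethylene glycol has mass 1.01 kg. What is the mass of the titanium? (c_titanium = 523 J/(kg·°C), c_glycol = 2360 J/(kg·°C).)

m ≈ 0.508 kg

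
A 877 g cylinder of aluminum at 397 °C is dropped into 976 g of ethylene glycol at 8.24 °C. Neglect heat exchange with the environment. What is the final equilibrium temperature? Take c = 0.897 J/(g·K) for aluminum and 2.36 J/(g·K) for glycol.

Let T be the final temperature. ΣQ_i = 0:
877*0.897*(T − 397) + 976*2.36*(T − 8.24) = 0
3090 T = 331287
T = 331287 / 3090 = 107 °C

T_f ≈ 107.2 °C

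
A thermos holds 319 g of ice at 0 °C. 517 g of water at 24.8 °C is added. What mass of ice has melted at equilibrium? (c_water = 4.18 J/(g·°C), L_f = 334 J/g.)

m_melted ≈ 160 g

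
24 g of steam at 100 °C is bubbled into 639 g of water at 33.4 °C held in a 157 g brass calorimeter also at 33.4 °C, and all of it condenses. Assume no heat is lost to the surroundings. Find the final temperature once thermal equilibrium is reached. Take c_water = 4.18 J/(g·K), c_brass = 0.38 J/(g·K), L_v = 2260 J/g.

Conservation of energy gives ΣQ = 0:
steam→water at 100 °C releases m L_v = 24×2260 = 54240; condensed water 100 °C→T: 100.32(T − 100); water warms: 639×4.18×(T − 33.4) = 2671(T − 33.4); brass cup: 157×0.38×(T − 33.4) = 59.66(T − 33.4)
2831 T = 54240 + 10032 + 91205 = 155477
T ≈ 54.92 °C (< 100 °C, so full condensation is consistent).

T_f ≈ 54.9 °C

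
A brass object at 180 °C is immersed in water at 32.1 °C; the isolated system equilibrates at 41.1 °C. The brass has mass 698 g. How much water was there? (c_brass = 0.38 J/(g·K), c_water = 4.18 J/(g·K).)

m ≈ 979 g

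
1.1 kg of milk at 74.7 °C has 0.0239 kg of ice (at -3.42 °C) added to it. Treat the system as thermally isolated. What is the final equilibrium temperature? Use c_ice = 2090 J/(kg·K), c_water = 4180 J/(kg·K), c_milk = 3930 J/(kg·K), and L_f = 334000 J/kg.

Heat gained plus heat lost sum to zero:
warm ice to 0 °C: 0.0239×2090×(0 − (-3.42)) = 170.83
  fusion: m_ice L_f = 0.0239×334000 = 7982.6
  warm the meltwater: 99.9 T
  milk: 4323(T − 74.7)
4422.9 T = 322928 − 8153.4 = 314775
T ≈ 71.17 °C (positive, so assuming full melt was valid).

T_f ≈ 71.2 °C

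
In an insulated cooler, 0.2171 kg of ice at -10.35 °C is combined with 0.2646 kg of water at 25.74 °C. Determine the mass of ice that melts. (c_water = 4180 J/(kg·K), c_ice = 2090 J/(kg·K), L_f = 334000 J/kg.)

Water can give up m c ΔT = 0.2646·4180·25.74 = 28469 J before reaching 0 °C.
Of that, 0.2171·2090·10.35 = 4696.2 J goes to bring the ice to 0 °C, leaving 23773 J.
To melt every bit of ice: 0.2171·334000 = 72511 J.
That's not enough to melt it all — equilibrium is at 0 °C with ice remaining.
m_melted·334000 = 23773  ⇒  m_melted ≈ 0.07118 kg.

m_melted ≈ 0.0712 kg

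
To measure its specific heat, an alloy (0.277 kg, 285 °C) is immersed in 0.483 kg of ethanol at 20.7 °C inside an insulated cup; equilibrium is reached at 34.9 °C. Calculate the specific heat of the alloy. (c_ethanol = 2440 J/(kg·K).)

c ≈ 242 J/(kg·K)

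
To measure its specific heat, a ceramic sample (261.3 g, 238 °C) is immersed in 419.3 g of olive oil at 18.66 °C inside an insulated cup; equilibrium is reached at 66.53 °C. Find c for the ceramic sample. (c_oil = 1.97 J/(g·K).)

Conservation of energy gives ΣQ = 0:
261.3×c×(66.53 − 238) + 419.3×1.97×(66.53 − 18.66) = 0
-44805 c = -39542
c = -39542/-44805 ≈ 0.8825 J/(g·K)

c ≈ 0.883 J/(g·K)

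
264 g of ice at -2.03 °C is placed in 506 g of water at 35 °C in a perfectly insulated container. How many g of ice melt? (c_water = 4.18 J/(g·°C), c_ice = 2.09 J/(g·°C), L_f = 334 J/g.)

Water can give up m c ΔT = 506×4.18×35 = 74028 J before reaching 0 °C.
Of that, 264×2.09×2.03 = 1120.1 J goes to bring the ice to 0 °C, leaving 72908 J.
To melt every bit of ice: 264×334 = 88176 J.
Since 72908 < 88176 J, not all the ice melts; equilibrium is at 0 °C.
Mass melted = 72908/334 ≈ 218.3 g.

m_melted ≈ 218 g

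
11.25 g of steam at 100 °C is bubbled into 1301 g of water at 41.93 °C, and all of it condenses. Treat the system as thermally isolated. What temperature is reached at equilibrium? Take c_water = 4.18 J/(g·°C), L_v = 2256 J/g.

Heat gained plus heat lost sum to zero:
steam→water at 100 °C releases m L_v = 11.25×2256 = 25380; condensed water 100 °C→T: 47.02(T − 100); water warms: 1301×4.18×(T − 41.93) = 5438.2(T − 41.93)
5485.2 T = 25380 + 4702.5 + 228023 = 258105
T ≈ 47.05 °C — below 100 °C, confirming all the steam condensed.

T_f ≈ 47.1 °C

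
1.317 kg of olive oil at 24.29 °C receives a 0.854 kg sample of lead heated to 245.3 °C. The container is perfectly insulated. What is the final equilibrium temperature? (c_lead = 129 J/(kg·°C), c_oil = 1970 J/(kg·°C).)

Heat lost by the lead equals heat gained by the oil:
0.854×129×(245.3 − T) = 1.317×1970×(T − 24.29)
110.17(245.3 − T) = 2594.5(T − 24.29)
2704.7 T = 90044  ⇒  T ≈ 33.29 °C

T_f ≈ 33.3 °C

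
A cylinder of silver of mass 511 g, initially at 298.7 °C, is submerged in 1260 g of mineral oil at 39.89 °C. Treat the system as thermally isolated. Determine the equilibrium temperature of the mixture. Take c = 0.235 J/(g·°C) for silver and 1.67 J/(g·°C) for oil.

Setting the total heat transfer to zero:
511·0.235·(T − 298.7) + 1260·1.67·(T − 39.89) = 0
2224.3 T = 119806
T = 119806/2224.3 ≈ 53.86 °C

T_f ≈ 53.9 °C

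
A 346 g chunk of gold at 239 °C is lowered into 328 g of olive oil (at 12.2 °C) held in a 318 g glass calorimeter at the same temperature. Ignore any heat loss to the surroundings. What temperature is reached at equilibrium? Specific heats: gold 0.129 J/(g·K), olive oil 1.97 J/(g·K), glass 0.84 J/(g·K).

T_f ≈ 22.8 °C

Heat gained plus heat lost sum to zero:
346·0.129·(T − 239) + 328·1.97·(T − 12.2) + 318·0.84·(T − 12.2) = 0
957.91 T = 21810
T ≈ 22.77 °C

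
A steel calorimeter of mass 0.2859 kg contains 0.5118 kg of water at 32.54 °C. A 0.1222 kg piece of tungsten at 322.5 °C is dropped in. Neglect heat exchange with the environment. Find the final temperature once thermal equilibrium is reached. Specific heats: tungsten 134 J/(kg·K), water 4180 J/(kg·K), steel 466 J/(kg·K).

Let T be the final temperature. ΣQ_i = 0:
0.1222·134·(T − 322.5) + 0.5118·4180·(T − 32.54) + 0.2859·466·(T − 32.54) = 0
16.37(T − 322.5) + 2139.3(T − 32.54) + 133.23(T − 32.54) = 0
(16.37 + 2139.3 + 133.23) T = 16.37·322.5 + 2139.3·32.54 + 133.23·32.54
T ≈ 34.61 °C

T_f ≈ 34.6 °C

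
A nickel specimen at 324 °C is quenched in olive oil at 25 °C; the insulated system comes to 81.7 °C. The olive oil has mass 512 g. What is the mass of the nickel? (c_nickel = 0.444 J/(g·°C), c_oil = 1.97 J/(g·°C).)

|Q_nickel| = |Q_oil|:
m×0.444×(324 − 81.7) = 512×1.97×(81.7 − 25)
107.58 m = 57190  ⇒  m ≈ 531.6 g

m ≈ 532 g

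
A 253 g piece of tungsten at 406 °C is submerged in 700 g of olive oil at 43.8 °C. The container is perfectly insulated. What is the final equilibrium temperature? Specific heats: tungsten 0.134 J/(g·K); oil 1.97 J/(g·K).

Taking heat into each body as positive, Σ m c ΔT = 0:
253×0.134×(T − 406) + 700×1.97×(T − 43.8) = 0
33.9(T − 406) + 1379(T − 43.8) = 0
(33.9 + 1379) T = 33.9×406 + 1379×43.8
T = 74164 / 1412.9 = 52.5 °C

T_f ≈ 52.5 °C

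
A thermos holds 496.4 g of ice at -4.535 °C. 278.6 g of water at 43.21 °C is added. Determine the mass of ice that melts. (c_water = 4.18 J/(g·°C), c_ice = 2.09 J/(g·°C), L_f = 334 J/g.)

Heat available from the water dropping to 0 °C: 278.6·4.18·43.21 = 50320 J.
Warming the ice to 0 °C takes 496.4·2.09·4.535 = 4705 J, leaving 45615 J for melting.
To melt every bit of ice: 496.4·334 = 165798 J.
45615 J < 165798 J, so only part of the ice melts and the system sits at 0 °C.
Mass melted = 45615/334 ≈ 136.6 g.

m_melted ≈ 137 g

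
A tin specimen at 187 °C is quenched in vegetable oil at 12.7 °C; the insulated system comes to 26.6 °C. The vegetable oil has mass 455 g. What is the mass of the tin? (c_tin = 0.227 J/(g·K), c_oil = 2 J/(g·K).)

m ≈ 347 g

Heat lost by the tin = heat gained by the oil:
m·0.227·(187 − 26.6) = 455·2·(26.6 − 12.7)
36.41 m = 12649  ⇒  m ≈ 347.4 g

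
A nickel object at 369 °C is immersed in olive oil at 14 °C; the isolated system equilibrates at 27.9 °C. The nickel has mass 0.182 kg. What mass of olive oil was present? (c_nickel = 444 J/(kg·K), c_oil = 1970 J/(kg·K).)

m ≈ 1.01 kg

Energy conservation, ΣQ = 0:
0.182·444·(27.9 − 369) + m·1970·(27.9 − 14) = 0
27383 m = 27564
m = 27564/27383 ≈ 1.007 kg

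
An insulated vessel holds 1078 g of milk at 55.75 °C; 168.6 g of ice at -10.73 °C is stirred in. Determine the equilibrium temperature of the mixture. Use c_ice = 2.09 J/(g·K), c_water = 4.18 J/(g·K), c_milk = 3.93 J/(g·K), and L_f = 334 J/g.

Energy balance with sensible and latent terms:
ice -10.73→0 °C: 168.6·2.09·10.73 = 3781
  latent heat to melt: 168.6·334 = 56312
  meltwater 0→T: 168.6·4.18·T = 704.75 T
  milk: 4236.5(T − 55.75)
4941.3 T = 236187 − 60093 = 176094
T ≈ 35.64 °C — above 0 °C, consistent with complete melting.

T_f ≈ 35.6 °C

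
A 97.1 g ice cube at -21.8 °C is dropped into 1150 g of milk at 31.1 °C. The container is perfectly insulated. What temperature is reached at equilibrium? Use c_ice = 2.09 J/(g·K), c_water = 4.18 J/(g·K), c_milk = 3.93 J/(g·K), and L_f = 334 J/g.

T_f ≈ 21.1 °C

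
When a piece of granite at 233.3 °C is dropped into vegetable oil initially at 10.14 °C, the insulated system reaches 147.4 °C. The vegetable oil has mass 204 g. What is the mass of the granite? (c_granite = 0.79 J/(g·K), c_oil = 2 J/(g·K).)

Heat gained plus heat lost sum to zero:
m·0.79·(147.4 − 233.3) + 204·2·(147.4 − 10.14) = 0
-67.86 m = -56002
m = -56002/-67.86 ≈ 825.2 g

m ≈ 825 g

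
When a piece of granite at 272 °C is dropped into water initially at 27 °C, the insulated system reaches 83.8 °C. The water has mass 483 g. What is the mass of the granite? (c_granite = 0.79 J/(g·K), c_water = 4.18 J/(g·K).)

m ≈ 771 g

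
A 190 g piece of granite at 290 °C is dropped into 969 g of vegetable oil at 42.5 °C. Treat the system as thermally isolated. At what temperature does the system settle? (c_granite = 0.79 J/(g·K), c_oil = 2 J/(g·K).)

T_f ≈ 60.3 °C

Heat lost by the granite equals heat gained by the oil:
190·0.79·(290 − T) = 969·2·(T − 42.5)
150.1(290 − T) = 1938(T − 42.5)
2088.1 T = 125894  ⇒  T ≈ 60.29 °C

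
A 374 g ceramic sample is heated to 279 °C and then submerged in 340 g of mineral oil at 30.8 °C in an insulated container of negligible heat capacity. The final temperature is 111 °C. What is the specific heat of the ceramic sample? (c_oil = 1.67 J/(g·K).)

c ≈ 0.725 J/(g·K)

Let T be the final temperature. ΣQ_i = 0:
374×c×(111 − 279) + 340×1.67×(111 − 30.8) = 0
-62832 c = -45538
c = -45538/-62832 ≈ 0.7248 J/(g·K)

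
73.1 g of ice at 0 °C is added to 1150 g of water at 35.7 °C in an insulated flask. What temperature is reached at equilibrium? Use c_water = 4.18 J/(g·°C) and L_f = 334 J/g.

T_f ≈ 28.8 °C

Heat gained plus heat lost sum to zero:
melt ice: 73.1·334 = 24415; warm the meltwater: 305.56 T; water: 4807(T − 35.7)
5112.6 T = 171610 − 24415 = 147195
T ≈ 28.79 °C — above 0 °C, consistent with complete melting.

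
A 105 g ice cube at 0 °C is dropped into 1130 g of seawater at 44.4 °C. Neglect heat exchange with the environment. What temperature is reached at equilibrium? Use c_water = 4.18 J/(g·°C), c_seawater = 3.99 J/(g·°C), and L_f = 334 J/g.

Net heat exchanged in the isolated system is zero:
melt ice: 105·334 = 35070
  warm the meltwater: 438.9 T
  seawater cools: 1130·3.99·(T − 44.4) = 4508.7(T − 44.4)
4947.6 T = 200186 − 35070 = 165116
T ≈ 33.37 °C (positive, so assuming full melt was valid).

T_f ≈ 33.4 °C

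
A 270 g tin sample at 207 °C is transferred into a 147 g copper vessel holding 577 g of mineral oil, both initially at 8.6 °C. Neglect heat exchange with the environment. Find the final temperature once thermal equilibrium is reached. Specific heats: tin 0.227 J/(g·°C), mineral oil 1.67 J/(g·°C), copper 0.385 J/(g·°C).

T_f ≈ 19.8 °C

Heat gained plus heat lost sum to zero:
270*0.227*(T − 207) + 577*1.67*(T − 8.6) + 147*0.385*(T − 8.6) = 0
61.29(T − 207) + 963.59(T − 8.6) + 56.59(T − 8.6) = 0
(61.29 + 963.59 + 56.59) T = 61.29*207 + 963.59*8.6 + 56.59*8.6
T ≈ 19.84 °C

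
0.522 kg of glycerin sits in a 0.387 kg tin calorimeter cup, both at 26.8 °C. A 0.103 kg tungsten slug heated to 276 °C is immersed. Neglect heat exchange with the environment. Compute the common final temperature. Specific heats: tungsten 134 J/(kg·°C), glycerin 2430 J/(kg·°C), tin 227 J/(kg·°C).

T_f = Σ m_i c_i T_i / Σ m_i c_i:
T_f = (13.8*276 + 1268.5*26.8 + 87.85*26.8) / (13.8 + 1268.5 + 87.85)
    = 40158 / 1370.1 ≈ 29.31 °C

T_f ≈ 29.3 °C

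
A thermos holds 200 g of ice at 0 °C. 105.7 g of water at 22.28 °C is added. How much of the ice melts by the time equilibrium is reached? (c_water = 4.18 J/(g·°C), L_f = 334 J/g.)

m_melted ≈ 29.5 g

Cooling the water to 0 °C releases 105.7·4.18·22.28 = 9843.9 J.
Melting all 200 g of ice would need 200·334 = 66800 J.
Since 9843.9 < 66800 J, not all the ice melts; equilibrium is at 0 °C.
m_melt = 9843.9 / L_f = 29.47 g.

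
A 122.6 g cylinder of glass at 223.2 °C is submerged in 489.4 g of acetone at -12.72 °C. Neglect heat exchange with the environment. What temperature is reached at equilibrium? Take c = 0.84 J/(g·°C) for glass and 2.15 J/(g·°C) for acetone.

T_f is the heat-capacity-weighted average of the initial temperatures:
T_f = (102.98·223.2 + 1052.2·(-12.72)) / (102.98 + 1052.2)
    = 9601.9 / 1155.2 ≈ 8.31 °C

T_f ≈ 8.3 °C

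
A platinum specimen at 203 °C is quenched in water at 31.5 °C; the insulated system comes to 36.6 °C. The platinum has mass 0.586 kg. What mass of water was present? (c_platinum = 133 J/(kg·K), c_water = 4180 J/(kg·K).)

m ≈ 0.608 kg

Net heat exchanged in the isolated system is zero:
0.586×133×(36.6 − 203) + m×4180×(36.6 − 31.5) = 0
21318 m = 12969
m = 12969/21318 ≈ 0.6084 kg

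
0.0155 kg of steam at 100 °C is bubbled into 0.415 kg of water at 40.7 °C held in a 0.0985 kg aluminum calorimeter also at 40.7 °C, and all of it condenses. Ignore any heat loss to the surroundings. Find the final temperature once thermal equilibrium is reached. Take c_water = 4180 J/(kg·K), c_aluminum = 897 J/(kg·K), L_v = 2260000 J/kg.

Let T be the final temperature. ΣQ_i = 0:
condense steam: −0.0155×2260000 = −35030
  condensate cools 100→T: 0.0155×4180×(T − 100) = 64.79(T − 100)
  water warms: 0.415×4180×(T − 40.7) = 1734.7(T − 40.7)
  cup: 88.35(T − 40.7)
1887.8 T = 35030 + 6479 + 74198 = 115707
T ≈ 61.29 °C — below 100 °C, confirming all the steam condensed.

T_f ≈ 61.3 °C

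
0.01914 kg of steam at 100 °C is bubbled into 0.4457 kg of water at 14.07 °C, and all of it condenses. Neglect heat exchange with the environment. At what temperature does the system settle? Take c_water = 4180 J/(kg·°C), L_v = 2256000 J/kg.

T_f ≈ 39.8 °C

Taking heat into each body as positive, Σ m c ΔT = 0:
steam→water at 100 °C releases m L_v = 0.01914·2256000 = 43180; condensed water 100 °C→T: 80.01(T − 100); original water: 1863(T − 14.07)
1943 T = 43180 + 8000.5 + 26213 = 77393
T ≈ 39.83 °C — below 100 °C, confirming all the steam condensed.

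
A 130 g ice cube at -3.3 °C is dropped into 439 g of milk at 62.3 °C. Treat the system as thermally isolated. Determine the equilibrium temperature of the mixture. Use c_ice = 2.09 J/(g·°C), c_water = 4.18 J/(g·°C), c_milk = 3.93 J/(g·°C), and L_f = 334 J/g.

T_f ≈ 27.8 °C

Energy balance with sensible and latent terms:
warm ice to 0 °C: 130×2.09×(0 − (-3.3)) = 896.61; melt ice: 130×334 = 43420; meltwater 0→T: 130×4.18×T = 543.4 T; milk: 1725.3(T − 62.3)
2268.7 T = 107484 − 44317 = 63168
T ≈ 27.84 °C (positive, so assuming full melt was valid).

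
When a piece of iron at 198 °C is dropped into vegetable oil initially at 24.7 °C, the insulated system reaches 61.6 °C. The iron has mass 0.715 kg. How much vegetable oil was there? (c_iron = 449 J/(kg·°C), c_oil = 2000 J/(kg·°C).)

m ≈ 0.593 kg

Heat lost by the iron = heat gained by the oil:
0.715·449·(198 − 61.6) = m·2000·(61.6 − 24.7)
73800 m = 43789  ⇒  m ≈ 0.5933 kg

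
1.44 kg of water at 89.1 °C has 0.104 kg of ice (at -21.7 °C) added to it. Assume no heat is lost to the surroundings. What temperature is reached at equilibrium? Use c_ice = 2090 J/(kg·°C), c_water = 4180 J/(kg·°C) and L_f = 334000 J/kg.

Let T be the final temperature. ΣQ_i = 0:
warm ice to 0 °C: 0.104·2090·(0 − (-21.7)) = 4716.7
  melt ice: 0.104·334000 = 34736
  warm the meltwater: 434.72 T
  water cools: 1.44·4180·(T − 89.1) = 6019.2(T − 89.1)
6453.9 T = 536311 − 39453 = 496858
T ≈ 76.99 °C. Since T > 0 °C, the all-ice-melts assumption holds.

T_f ≈ 77.0 °C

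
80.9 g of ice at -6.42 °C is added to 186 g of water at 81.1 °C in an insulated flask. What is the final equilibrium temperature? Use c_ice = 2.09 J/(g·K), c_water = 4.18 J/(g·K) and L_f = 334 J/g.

T_f ≈ 31.3 °C

Sum of m c ΔT and latent-heat terms is zero:
ice -6.42→0 °C: 80.9·2.09·6.42 = 1085.5
  fusion: m_ice L_f = 80.9·334 = 27021
  meltwater 0→T: 80.9·4.18·T = 338.16 T
  water cools: 186·4.18·(T − 81.1) = 777.48(T − 81.1)
1115.6 T = 63054 − 28106 = 34948
T ≈ 31.33 °C (positive, so assuming full melt was valid).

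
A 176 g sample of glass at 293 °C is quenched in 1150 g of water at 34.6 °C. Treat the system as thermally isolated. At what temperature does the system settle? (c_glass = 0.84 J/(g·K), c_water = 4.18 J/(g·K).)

T_f ≈ 42.3 °C

Set heat shed by the hot body equal to heat absorbed by the cold body:
176×0.84×(293 − T) = 1150×4.18×(T − 34.6)
147.84(293 − T) = 4807(T − 34.6)
4954.8 T = 209639  ⇒  T ≈ 42.31 °C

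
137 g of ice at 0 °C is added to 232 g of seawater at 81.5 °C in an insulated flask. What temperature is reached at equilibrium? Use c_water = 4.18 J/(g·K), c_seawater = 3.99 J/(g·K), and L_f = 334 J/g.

T_f ≈ 19.8 °C

Conservation of energy gives ΣQ = 0:
melt ice: 137×334 = 45758
  warm the meltwater: 572.66 T
  seawater: 925.68(T − 81.5)
1498.3 T = 75443 − 45758 = 29685
T ≈ 19.81 °C — above 0 °C, consistent with complete melting.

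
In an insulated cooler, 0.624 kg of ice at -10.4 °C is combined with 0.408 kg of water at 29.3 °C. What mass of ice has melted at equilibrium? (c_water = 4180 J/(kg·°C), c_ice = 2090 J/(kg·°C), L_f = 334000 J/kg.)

m_melted ≈ 0.109 kg

Cooling the water to 0 °C releases 0.408×4180×29.3 = 49969 J.
Warming the ice to 0 °C takes 0.624×2090×10.4 = 13563 J, leaving 36406 J for melting.
To melt every bit of ice: 0.624×334000 = 208416 J.
36406 J < 208416 J, so only part of the ice melts and the system sits at 0 °C.
m_melted×334000 = 36406  ⇒  m_melted ≈ 0.109 kg.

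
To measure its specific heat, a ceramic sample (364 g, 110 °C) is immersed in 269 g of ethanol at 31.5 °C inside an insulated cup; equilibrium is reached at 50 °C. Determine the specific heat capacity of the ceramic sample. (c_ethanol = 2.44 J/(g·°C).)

c ≈ 0.556 J/(g·°C)

m_s c (T_s − T_f) = m_ethanol c_ethanol (T_f − T_0):
364×c×(110 − 50) = 269×2.44×(50 − 31.5)
21840 c = 12143  ⇒  c ≈ 0.556 J/(g·°C)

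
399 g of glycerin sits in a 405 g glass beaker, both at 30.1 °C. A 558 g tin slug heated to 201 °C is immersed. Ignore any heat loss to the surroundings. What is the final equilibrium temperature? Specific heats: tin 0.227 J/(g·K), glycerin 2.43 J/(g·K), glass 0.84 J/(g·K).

T_f ≈ 45.2 °C

T_f is the heat-capacity-weighted average of the initial temperatures:
T_f = (126.67×201 + 969.57×30.1 + 340.2×30.1) / (126.67 + 969.57 + 340.2)
    = 64884 / 1436.4 ≈ 45.17 °C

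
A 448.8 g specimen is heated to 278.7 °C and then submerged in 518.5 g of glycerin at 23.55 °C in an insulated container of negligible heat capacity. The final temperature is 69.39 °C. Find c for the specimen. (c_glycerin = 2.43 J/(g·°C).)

c ≈ 0.615 J/(g·°C)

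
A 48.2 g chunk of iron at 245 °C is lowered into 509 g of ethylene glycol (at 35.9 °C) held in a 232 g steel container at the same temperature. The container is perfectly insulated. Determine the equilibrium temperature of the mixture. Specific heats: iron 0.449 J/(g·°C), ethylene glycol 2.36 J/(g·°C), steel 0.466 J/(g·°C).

Let T be the final temperature. ΣQ_i = 0:
48.2·0.449·(T − 245) + 509·2.36·(T − 35.9) + 232·0.466·(T − 35.9) = 0
21.64(T − 245) + 1201.2(T − 35.9) + 108.11(T − 35.9) = 0
(21.64 + 1201.2 + 108.11) T = 21.64·245 + 1201.2·35.9 + 108.11·35.9
T ≈ 39.30 °C

T_f ≈ 39.3 °C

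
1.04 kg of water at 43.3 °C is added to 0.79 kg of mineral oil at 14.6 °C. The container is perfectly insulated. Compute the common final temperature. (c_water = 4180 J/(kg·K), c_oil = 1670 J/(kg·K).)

T_f ≈ 36.6 °C

Set heat shed by the hot body equal to heat absorbed by the cold body:
1.04*4180*(43.3 − T) = 0.79*1670*(T − 14.6)
4347.2(43.3 − T) = 1319.3(T − 14.6)
5666.5 T = 207496  ⇒  T ≈ 36.62 °C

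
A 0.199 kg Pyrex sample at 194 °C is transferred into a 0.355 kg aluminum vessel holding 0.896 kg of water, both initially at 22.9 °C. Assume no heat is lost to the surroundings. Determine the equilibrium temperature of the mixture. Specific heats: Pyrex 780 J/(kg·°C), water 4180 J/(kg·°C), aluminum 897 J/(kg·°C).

Setting the total heat transfer to zero:
0.199·780·(T − 194) + 0.896·4180·(T − 22.9) + 0.355·897·(T − 22.9) = 0
(155.22 + 3745.3 + 318.44) T = 155.22·194 + 3745.3·22.9 + 318.44·22.9
T = 123172/4218.9 ≈ 29.19 °C

T_f ≈ 29.2 °C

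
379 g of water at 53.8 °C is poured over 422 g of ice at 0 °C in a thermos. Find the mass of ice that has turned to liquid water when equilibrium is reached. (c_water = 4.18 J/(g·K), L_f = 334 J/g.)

m_melted ≈ 255 g

Water can give up m c ΔT = 379·4.18·53.8 = 85231 J before reaching 0 °C.
Fully melting the ice requires m_ice L_f = 422·334 = 140948 J.
That's not enough to melt it all — equilibrium is at 0 °C with ice remaining.
Mass melted = 85231/334 ≈ 255.2 g.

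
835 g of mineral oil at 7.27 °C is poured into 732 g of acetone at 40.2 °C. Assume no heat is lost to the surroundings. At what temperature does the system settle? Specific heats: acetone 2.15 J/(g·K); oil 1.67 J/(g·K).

T_f ≈ 24.7 °C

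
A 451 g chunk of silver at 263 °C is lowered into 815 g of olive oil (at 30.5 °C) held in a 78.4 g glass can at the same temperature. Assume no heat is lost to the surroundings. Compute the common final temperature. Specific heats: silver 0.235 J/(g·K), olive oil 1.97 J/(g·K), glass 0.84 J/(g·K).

T_f is the heat-capacity-weighted average of the initial temperatures:
T_f = (105.98×263 + 1605.5×30.5 + 65.86×30.5) / (105.98 + 1605.5 + 65.86)
    = 78852 / 1777.4 ≈ 44.36 °C

T_f ≈ 44.4 °C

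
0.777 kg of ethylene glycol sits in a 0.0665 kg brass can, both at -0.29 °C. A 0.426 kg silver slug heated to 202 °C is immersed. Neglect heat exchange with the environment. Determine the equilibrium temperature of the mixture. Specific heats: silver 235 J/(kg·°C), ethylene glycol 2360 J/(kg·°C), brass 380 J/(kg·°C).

With ΣQ=0 the equilibrium temperature is the m·c-weighted mean:
T_f = (100.11·202 + 1833.7·(-0.29) + 25.27·(-0.29)) / (100.11 + 1833.7 + 25.27)
    = 19683 / 1959.1 ≈ 10.05 °C

T_f ≈ 10.0 °C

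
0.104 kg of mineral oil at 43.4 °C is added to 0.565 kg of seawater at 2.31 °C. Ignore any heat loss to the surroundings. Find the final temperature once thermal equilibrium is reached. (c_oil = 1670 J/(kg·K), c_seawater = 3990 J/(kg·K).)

T_f = Σ m_i c_i T_i / Σ m_i c_i:
T_f = (173.68·43.4 + 2254.3·2.31) / (173.68 + 2254.3)
    = 12745 / 2428 ≈ 5.25 °C

T_f ≈ 5.2 °C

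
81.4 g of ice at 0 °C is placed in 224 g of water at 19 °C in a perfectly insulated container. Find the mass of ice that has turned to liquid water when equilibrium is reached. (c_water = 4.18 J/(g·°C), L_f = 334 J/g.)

m_melted ≈ 53.3 g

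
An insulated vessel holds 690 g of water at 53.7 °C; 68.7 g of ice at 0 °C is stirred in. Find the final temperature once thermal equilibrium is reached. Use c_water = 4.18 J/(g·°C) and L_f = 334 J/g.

T_f ≈ 41.6 °C

Taking heat into each body as positive, Σ m c ΔT = 0:
latent heat to melt: 68.7×334 = 22946; meltwater 0→T: 68.7×4.18×T = 287.17 T; water cools: 690×4.18×(T − 53.7) = 2884.2(T − 53.7)
3171.4 T = 154882 − 22946 = 131936
T ≈ 41.60 °C. Since T > 0 °C, the all-ice-melts assumption holds.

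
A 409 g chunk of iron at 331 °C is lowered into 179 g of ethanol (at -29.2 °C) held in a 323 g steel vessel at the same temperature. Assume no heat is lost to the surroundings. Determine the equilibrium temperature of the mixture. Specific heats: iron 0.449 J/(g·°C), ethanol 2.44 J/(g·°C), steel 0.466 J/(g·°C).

T_f ≈ 56.6 °C

Let T be the final temperature. ΣQ_i = 0:
409·0.449·(T − 331) + 179·2.44·(T − (-29.2)) + 323·0.466·(T − (-29.2)) = 0
(183.64 + 436.76 + 150.52) T = 183.64·331 + 436.76·(-29.2) + 150.52·(-29.2)
T = 43637/770.92 ≈ 56.60 °C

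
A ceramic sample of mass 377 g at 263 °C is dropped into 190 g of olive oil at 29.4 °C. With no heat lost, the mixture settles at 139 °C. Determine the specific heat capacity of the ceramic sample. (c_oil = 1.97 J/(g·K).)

m_s c (T_s − T_f) = m_oil c_oil (T_f − T_0):
377×c×(263 − 139) = 190×1.97×(139 − 29.4)
46748 c = 41023  ⇒  c ≈ 0.8775 J/(g·K)

c ≈ 0.878 J/(g·K)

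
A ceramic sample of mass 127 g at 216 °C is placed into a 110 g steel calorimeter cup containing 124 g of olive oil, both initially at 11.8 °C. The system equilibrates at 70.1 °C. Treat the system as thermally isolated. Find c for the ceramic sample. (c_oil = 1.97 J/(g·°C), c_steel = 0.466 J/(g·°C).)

Energy conservation, ΣQ = 0:
127×c×(70.1 − 216) + 124×1.97×(70.1 − 11.8) + 110×0.466×(70.1 − 11.8) = 0
-18529 c = -17230
c = -17230/-18529 ≈ 0.9299 J/(g·°C)

c ≈ 0.93 J/(g·°C)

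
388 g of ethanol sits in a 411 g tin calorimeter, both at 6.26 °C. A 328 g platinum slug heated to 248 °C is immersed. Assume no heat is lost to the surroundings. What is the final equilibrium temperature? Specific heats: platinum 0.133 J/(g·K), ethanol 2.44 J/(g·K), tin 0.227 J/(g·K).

Taking heat into each body as positive, Σ m c ΔT = 0:
328×0.133×(T − 248) + 388×2.44×(T − 6.26) + 411×0.227×(T − 6.26) = 0
43.62(T − 248) + 946.72(T − 6.26) + 93.3(T − 6.26) = 0
1083.6 T = 17329
T ≈ 15.99 °C

T_f ≈ 16.0 °C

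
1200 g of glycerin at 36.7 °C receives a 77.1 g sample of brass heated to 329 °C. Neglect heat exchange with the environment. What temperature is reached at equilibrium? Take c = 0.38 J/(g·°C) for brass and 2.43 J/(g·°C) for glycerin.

Set heat shed by the hot body equal to heat absorbed by the cold body:
77.1×0.38×(329 − T) = 1200×2.43×(T − 36.7)
29.3(329 − T) = 2916(T − 36.7)
2945.3 T = 116656  ⇒  T ≈ 39.61 °C

T_f ≈ 39.6 °C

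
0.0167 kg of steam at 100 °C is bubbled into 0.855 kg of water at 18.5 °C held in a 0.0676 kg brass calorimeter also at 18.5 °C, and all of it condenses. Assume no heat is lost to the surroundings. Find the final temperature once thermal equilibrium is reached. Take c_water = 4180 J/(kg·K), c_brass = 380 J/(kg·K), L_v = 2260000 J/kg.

T_f ≈ 30.3 °C

Taking heat into each body as positive, Σ m c ΔT = 0:
condense steam: −0.0167×2260000 = −37742
  condensed water 100 °C→T: 69.81(T − 100)
  water warms: 0.855×4180×(T − 18.5) = 3573.9(T − 18.5)
  cup: 25.69(T − 18.5)
3669.4 T = 37742 + 6980.6 + 66592 = 111315
T ≈ 30.34 °C, under the boiling point, so the assumption holds.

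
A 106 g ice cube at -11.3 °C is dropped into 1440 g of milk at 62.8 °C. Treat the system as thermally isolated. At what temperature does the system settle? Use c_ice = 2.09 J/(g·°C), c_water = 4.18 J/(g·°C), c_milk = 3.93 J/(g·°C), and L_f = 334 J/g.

Energy conservation, ΣQ = 0:
warm ice to 0 °C: 106·2.09·(0 − (-11.3)) = 2503.4
  fusion: m_ice L_f = 106·334 = 35404
  warm the meltwater: 443.08 T
  milk: 5659.2(T − 62.8)
6102.3 T = 355398 − 37907 = 317490
T ≈ 52.03 °C — above 0 °C, consistent with complete melting.

T_f ≈ 52.0 °C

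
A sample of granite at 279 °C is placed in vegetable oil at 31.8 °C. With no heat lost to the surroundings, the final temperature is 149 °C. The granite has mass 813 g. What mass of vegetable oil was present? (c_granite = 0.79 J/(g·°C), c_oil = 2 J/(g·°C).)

m ≈ 356 g

Net heat exchanged in the isolated system is zero:
813·0.79·(149 − 279) + m·2·(149 − 31.8) = 0
234.4 m = 83495
m = 83495/234.4 ≈ 356.2 g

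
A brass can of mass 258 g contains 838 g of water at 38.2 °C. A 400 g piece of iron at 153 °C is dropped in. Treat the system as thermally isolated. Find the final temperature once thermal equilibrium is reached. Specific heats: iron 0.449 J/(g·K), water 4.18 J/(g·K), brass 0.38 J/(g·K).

T_f ≈ 43.7 °C

Conservation of energy gives ΣQ = 0:
400*0.449*(T − 153) + 838*4.18*(T − 38.2) + 258*0.38*(T − 38.2) = 0
179.6(T − 153) + 3502.8(T − 38.2) + 98.04(T − 38.2) = 0
3780.5 T = 165032
T = 165032/3780.5 ≈ 43.65 °C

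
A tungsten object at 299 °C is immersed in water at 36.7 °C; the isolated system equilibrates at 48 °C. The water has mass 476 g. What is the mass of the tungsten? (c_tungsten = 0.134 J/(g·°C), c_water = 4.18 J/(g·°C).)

Heat lost by the tungsten = heat gained by the water:
m·0.134·(299 − 48) = 476·4.18·(48 − 36.7)
33.63 m = 22483  ⇒  m ≈ 668.5 g

m ≈ 668 g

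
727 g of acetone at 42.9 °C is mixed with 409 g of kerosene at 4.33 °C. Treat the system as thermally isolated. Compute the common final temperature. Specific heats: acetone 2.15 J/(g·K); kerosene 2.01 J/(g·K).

With ΣQ=0 the equilibrium temperature is the m·c-weighted mean:
T_f = (1563*42.9 + 822.09*4.33) / (1563 + 822.09)
    = 70614 / 2385.1 ≈ 29.61 °C

T_f ≈ 29.6 °C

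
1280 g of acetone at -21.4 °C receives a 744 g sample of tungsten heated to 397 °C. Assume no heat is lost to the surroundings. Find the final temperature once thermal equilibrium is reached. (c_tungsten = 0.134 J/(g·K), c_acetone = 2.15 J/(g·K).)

T_f ≈ -6.8 °C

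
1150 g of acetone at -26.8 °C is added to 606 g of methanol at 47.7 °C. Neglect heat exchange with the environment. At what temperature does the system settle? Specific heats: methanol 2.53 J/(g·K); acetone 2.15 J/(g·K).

Heat gained plus heat lost sum to zero:
606*2.53*(T − 47.7) + 1150*2.15*(T − (-26.8)) = 0
1533.2(T − 47.7) + 2472.5(T − (-26.8)) = 0
4005.7 T = 6869.7
T = 6869.7 / 4005.7 = 1.71 °C

T_f ≈ 1.7 °C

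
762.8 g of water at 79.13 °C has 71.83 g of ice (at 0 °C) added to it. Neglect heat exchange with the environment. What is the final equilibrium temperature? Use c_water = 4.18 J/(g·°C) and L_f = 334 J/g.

T_f ≈ 65.4 °C

Let T be the final temperature. ΣQ_i = 0:
melt ice: 71.83·334 = 23991; warm the meltwater: 300.25 T; water: 3188.5(T − 79.13)
3488.8 T = 252306 − 23991 = 228315
T ≈ 65.44 °C — above 0 °C, consistent with complete melting.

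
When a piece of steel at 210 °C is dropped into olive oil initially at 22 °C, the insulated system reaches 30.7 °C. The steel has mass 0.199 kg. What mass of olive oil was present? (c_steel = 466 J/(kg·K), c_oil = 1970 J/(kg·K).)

m ≈ 0.97 kg

|Q_steel| = |Q_oil|:
0.199·466·(210 − 30.7) = m·1970·(30.7 − 22)
17139 m = 16627  ⇒  m ≈ 0.9701 kg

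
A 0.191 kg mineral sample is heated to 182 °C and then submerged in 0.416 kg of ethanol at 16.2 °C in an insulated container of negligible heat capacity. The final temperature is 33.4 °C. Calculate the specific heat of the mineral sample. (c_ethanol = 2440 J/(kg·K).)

c ≈ 615 J/(kg·K)

Taking heat into each body as positive, Σ m c ΔT = 0:
0.191×c×(33.4 − 182) + 0.416×2440×(33.4 − 16.2) = 0
-28.38 c = -17459
c = -17459/-28.38 ≈ 615.1 J/(kg·K)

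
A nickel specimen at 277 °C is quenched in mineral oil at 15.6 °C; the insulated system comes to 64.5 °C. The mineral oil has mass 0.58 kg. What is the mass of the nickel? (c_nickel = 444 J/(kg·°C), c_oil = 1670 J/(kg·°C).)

m ≈ 0.502 kg

|Q_nickel| = |Q_oil|:
m·444·(277 − 64.5) = 0.58·1670·(64.5 − 15.6)
94350 m = 47365  ⇒  m ≈ 0.502 kg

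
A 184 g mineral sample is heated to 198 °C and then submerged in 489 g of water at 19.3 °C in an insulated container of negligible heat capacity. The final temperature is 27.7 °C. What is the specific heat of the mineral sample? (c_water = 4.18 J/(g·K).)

m_s c (T_s − T_f) = m_water c_water (T_f − T_0):
184·c·(198 − 27.7) = 489·4.18·(27.7 − 19.3)
31335 c = 17170  ⇒  c ≈ 0.5479 J/(g·K)

c ≈ 0.548 J/(g·K)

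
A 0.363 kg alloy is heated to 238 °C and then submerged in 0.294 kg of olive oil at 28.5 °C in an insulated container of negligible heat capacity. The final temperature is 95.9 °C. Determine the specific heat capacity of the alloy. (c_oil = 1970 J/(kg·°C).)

Let T be the final temperature. ΣQ_i = 0:
0.363×c×(95.9 − 238) + 0.294×1970×(95.9 − 28.5) = 0
-51.58 c = -39037
c = -39037/-51.58 ≈ 756.8 J/(kg·°C)

c ≈ 757 J/(kg·°C)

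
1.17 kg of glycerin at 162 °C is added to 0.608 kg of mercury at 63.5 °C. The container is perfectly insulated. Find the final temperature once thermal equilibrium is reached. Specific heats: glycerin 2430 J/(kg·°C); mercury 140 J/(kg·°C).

T_f ≈ 159.1 °C

Energy conservation, ΣQ = 0:
1.17*2430*(T − 162) + 0.608*140*(T − 63.5) = 0
2843.1(T − 162) + 85.12(T − 63.5) = 0
2928.2 T = 465987
T = 465987 / 2928.2 = 159 °C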